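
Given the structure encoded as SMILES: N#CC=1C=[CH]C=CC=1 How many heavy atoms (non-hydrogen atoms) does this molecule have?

Every atom symbol written in the SMILES (organic subset) is one heavy atom; implicit H are not written.
Heavy atoms by element → C:7, N:1.
Total: 8.

8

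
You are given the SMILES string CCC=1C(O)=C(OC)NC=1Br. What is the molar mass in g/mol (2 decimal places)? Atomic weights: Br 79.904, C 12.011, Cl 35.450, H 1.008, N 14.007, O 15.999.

First, the molecular formula is C7H10BrNO2 (counting implicit H from valence).
  Br: 1 × 79.904 = 79.904
  C: 7 × 12.011 = 84.077
  H: 10 × 1.008 = 10.080
  N: 1 × 14.007 = 14.007
  O: 2 × 15.999 = 31.998
Sum: 1×79.904 + 7×12.011 + 10×1.008 + 1×14.007 + 2×15.999 = 220.066 → 220.07 g/mol.

220.07 g/mol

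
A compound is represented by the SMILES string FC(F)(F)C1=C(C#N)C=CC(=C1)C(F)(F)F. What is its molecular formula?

C9H3F6N

Walk through each heavy atom and fill implicit hydrogens from standard valence (C 4, N 3, O 2, S 2, halogen 1):
  atom 1: F (halogen, monovalent) → 0 H
  atom 2: C, bond orders sum to 4 (valence 4) → 0 H
  atom 3: F (halogen, monovalent) → 0 H
  atom 4: F (halogen, monovalent) → 0 H
  atom 5: C, bond orders sum to 4 (valence 4) → 0 H
  atom 6: C, bond orders sum to 4 (valence 4) → 0 H
  atom 7: C, bond orders sum to 4 (valence 4) → 0 H
  atom 8: N, bond orders sum to 3 (valence 3) → 0 H
  atom 9: C, bond orders sum to 3 (valence 4) → 1 H
  atom 10: C, bond orders sum to 3 (valence 4) → 1 H
  atom 11: C, bond orders sum to 4 (valence 4) → 0 H
  atom 12: C, bond orders sum to 3 (valence 4) → 1 H
  atom 13: C, bond orders sum to 4 (valence 4) → 0 H
  atom 14: F (halogen, monovalent) → 0 H
  atom 15: F (halogen, monovalent) → 0 H
  atom 16: F (halogen, monovalent) → 0 H
Totals → C:9, H:3, F:6, N:1.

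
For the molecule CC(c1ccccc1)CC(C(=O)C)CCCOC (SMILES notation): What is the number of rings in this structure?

1

In SMILES, each pair of matching ring-closure digits denotes one ring-closing bond; the number of such bonds equals the number of independent rings.
Ring-closure bonds here: 1.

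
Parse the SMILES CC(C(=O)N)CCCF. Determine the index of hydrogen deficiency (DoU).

1

Degree of unsaturation = (number of rings) + (number of π bonds).
Ring closures in the SMILES: 0.
π bonds: 1 double bond (each 1 DoU) → 1 DoU from unsaturation.
Total DoU = 0 + 1 = 1.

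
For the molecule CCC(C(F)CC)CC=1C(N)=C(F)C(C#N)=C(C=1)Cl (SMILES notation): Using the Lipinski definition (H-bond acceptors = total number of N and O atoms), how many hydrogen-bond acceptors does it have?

2

N atoms: 2; O atoms: 0.
Lipinski HBA = 2 + 0 = 2.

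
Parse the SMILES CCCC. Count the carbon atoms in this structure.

4

Count every carbon token in the SMILES (each C, including those in ring-closure positions and inside branches).
Carbon count: 4.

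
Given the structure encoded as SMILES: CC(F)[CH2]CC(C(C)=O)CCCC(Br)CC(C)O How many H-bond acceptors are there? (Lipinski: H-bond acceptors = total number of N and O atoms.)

2

N atoms: 0; O atoms: 2.
Lipinski HBA = 0 + 2 = 2.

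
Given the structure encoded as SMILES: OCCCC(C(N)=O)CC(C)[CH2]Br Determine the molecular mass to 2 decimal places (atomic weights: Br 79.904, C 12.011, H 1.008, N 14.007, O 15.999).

First, the molecular formula is C9H18BrNO2 (counting implicit H from valence).
  Br: 1 × 79.904 = 79.904
  C: 9 × 12.011 = 108.099
  H: 18 × 1.008 = 18.144
  N: 1 × 14.007 = 14.007
  O: 2 × 15.999 = 31.998
Sum: 1×79.904 + 9×12.011 + 18×1.008 + 1×14.007 + 2×15.999 = 252.152 → 252.15 g/mol.

252.15 g/mol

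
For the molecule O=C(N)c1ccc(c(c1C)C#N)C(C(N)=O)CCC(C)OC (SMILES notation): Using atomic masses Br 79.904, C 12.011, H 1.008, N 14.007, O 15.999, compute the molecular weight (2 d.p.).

First, the molecular formula is C16H21N3O3 (counting implicit H from valence).
  C: 16 × 12.011 = 192.176
  H: 21 × 1.008 = 21.168
  N: 3 × 14.007 = 42.021
  O: 3 × 15.999 = 47.997
Sum: 16×12.011 + 21×1.008 + 3×14.007 + 3×15.999 = 303.362 → 303.36 g/mol.

303.36 g/mol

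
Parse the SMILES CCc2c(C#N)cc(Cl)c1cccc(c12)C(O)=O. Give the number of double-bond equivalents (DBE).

Molecular formula: C14H10ClNO2.
DoU = (2C + 2 + N − H − X) / 2, where X is the halogen count and O/S are ignored.
    = (2·14 + 2 + 1 − 10 − 1) / 2 = 20 / 2 = 10.

10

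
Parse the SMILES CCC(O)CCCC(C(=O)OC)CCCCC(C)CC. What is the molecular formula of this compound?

C17H34O3

Walk through each heavy atom and fill implicit hydrogens from standard valence (C 4, N 3, O 2, S 2, halogen 1):
  atom 1: C, bond orders sum to 1 (valence 4) → 3 H
  atom 2: C, bond orders sum to 2 (valence 4) → 2 H
  atom 3: C, bond orders sum to 3 (valence 4) → 1 H
  atom 4: O, bond orders sum to 1 (valence 2) → 1 H
  atom 5: C, bond orders sum to 2 (valence 4) → 2 H
  atom 6: C, bond orders sum to 2 (valence 4) → 2 H
  atom 7: C, bond orders sum to 2 (valence 4) → 2 H
  atom 8: C, bond orders sum to 3 (valence 4) → 1 H
  atom 9: C, bond orders sum to 4 (valence 4) → 0 H
  atom 10: O, bond orders sum to 2 (valence 2) → 0 H
  atom 11: O, bond orders sum to 2 (valence 2) → 0 H
  atom 12: C, bond orders sum to 1 (valence 4) → 3 H
  atom 13: C, bond orders sum to 2 (valence 4) → 2 H
  atom 14: C, bond orders sum to 2 (valence 4) → 2 H
  atom 15: C, bond orders sum to 2 (valence 4) → 2 H
  atom 16: C, bond orders sum to 2 (valence 4) → 2 H
  atom 17: C, bond orders sum to 3 (valence 4) → 1 H
  atom 18: C, bond orders sum to 1 (valence 4) → 3 H
  atom 19: C, bond orders sum to 2 (valence 4) → 2 H
  atom 20: C, bond orders sum to 1 (valence 4) → 3 H
Totals → C:17, H:34, O:3.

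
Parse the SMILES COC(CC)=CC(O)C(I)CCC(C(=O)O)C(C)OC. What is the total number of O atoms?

Scan the SMILES for O atoms (remember two-letter symbols like Cl and Br are single atoms).
Oxygen count: 5.

5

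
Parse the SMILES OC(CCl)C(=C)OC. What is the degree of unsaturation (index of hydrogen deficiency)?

1

Molecular formula: C5H9ClO2.
DoU = (2C + 2 + N − H − X) / 2, where X is the halogen count and O/S are ignored.
    = (2·5 + 2 + 0 − 9 − 1) / 2 = 2 / 2 = 1.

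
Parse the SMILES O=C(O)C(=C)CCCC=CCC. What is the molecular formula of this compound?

Walk through each heavy atom and fill implicit hydrogens from standard valence (C 4, N 3, O 2, S 2, halogen 1):
  atom 1: O, bond orders sum to 2 (valence 2) → 0 H
  atom 2: C, bond orders sum to 4 (valence 4) → 0 H
  atom 3: O, bond orders sum to 1 (valence 2) → 1 H
  atom 4: C, bond orders sum to 4 (valence 4) → 0 H
  atom 5: C, bond orders sum to 2 (valence 4) → 2 H
  atom 6: C, bond orders sum to 2 (valence 4) → 2 H
  atom 7: C, bond orders sum to 2 (valence 4) → 2 H
  atom 8: C, bond orders sum to 2 (valence 4) → 2 H
  atom 9: C, bond orders sum to 3 (valence 4) → 1 H
  atom 10: C, bond orders sum to 3 (valence 4) → 1 H
  atom 11: C, bond orders sum to 2 (valence 4) → 2 H
  atom 12: C, bond orders sum to 1 (valence 4) → 3 H
Totals → C:10, H:16, O:2.
In Hill order: C10H16O2.

C10H16O2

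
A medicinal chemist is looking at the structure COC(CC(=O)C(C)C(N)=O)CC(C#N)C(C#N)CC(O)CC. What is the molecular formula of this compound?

Walk through each heavy atom and fill implicit hydrogens from standard valence (C 4, N 3, O 2, S 2, halogen 1):
  atom 1: C, bond orders sum to 1 (valence 4) → 3 H
  atom 2: O, bond orders sum to 2 (valence 2) → 0 H
  atom 3: C, bond orders sum to 3 (valence 4) → 1 H
  atom 4: C, bond orders sum to 2 (valence 4) → 2 H
  atom 5: C, bond orders sum to 4 (valence 4) → 0 H
  atom 6: O, bond orders sum to 2 (valence 2) → 0 H
  atom 7: C, bond orders sum to 3 (valence 4) → 1 H
  atom 8: C, bond orders sum to 1 (valence 4) → 3 H
  atom 9: C, bond orders sum to 4 (valence 4) → 0 H
  atom 10: N, bond orders sum to 1 (valence 3) → 2 H
  atom 11: O, bond orders sum to 2 (valence 2) → 0 H
  atom 12: C, bond orders sum to 2 (valence 4) → 2 H
  atom 13: C, bond orders sum to 3 (valence 4) → 1 H
  atom 14: C, bond orders sum to 4 (valence 4) → 0 H
  atom 15: N, bond orders sum to 3 (valence 3) → 0 H
  atom 16: C, bond orders sum to 3 (valence 4) → 1 H
  atom 17: C, bond orders sum to 4 (valence 4) → 0 H
  atom 18: N, bond orders sum to 3 (valence 3) → 0 H
  atom 19: C, bond orders sum to 2 (valence 4) → 2 H
  atom 20: C, bond orders sum to 3 (valence 4) → 1 H
  atom 21: O, bond orders sum to 1 (valence 2) → 1 H
  atom 22: C, bond orders sum to 2 (valence 4) → 2 H
  atom 23: C, bond orders sum to 1 (valence 4) → 3 H
Totals → C:16, H:25, N:3, O:4.
In Hill order: C16H25N3O4.

C16H25N3O4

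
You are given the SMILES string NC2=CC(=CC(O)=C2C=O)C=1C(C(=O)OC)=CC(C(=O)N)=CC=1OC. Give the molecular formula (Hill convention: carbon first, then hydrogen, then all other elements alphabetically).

C17H16N2O6

Walk through each heavy atom and fill implicit hydrogens from standard valence (C 4, N 3, O 2, S 2, halogen 1):
  atom 1: N, bond orders sum to 1 (valence 3) → 2 H
  atom 2: C, bond orders sum to 4 (valence 4) → 0 H
  atom 3: C, bond orders sum to 3 (valence 4) → 1 H
  atom 4: C, bond orders sum to 4 (valence 4) → 0 H
  atom 5: C, bond orders sum to 3 (valence 4) → 1 H
  atom 6: C, bond orders sum to 4 (valence 4) → 0 H
  atom 7: O, bond orders sum to 1 (valence 2) → 1 H
  atom 8: C, bond orders sum to 4 (valence 4) → 0 H
  atom 9: C, bond orders sum to 3 (valence 4) → 1 H
  atom 10: O, bond orders sum to 2 (valence 2) → 0 H
  atom 11: C, bond orders sum to 4 (valence 4) → 0 H
  atom 12: C, bond orders sum to 4 (valence 4) → 0 H
  atom 13: C, bond orders sum to 4 (valence 4) → 0 H
  atom 14: O, bond orders sum to 2 (valence 2) → 0 H
  atom 15: O, bond orders sum to 2 (valence 2) → 0 H
  atom 16: C, bond orders sum to 1 (valence 4) → 3 H
  atom 17: C, bond orders sum to 3 (valence 4) → 1 H
  atom 18: C, bond orders sum to 4 (valence 4) → 0 H
  atom 19: C, bond orders sum to 4 (valence 4) → 0 H
  atom 20: O, bond orders sum to 2 (valence 2) → 0 H
  atom 21: N, bond orders sum to 1 (valence 3) → 2 H
  atom 22: C, bond orders sum to 3 (valence 4) → 1 H
  atom 23: C, bond orders sum to 4 (valence 4) → 0 H
  atom 24: O, bond orders sum to 2 (valence 2) → 0 H
  atom 25: C, bond orders sum to 1 (valence 4) → 3 H
Totals → C:17, H:16, N:2, O:6.
In Hill order: C17H16N2O6.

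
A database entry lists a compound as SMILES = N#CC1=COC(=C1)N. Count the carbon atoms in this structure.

Count every carbon token in the SMILES (each C, including those in ring-closure positions and inside branches).
Carbon count: 5.

5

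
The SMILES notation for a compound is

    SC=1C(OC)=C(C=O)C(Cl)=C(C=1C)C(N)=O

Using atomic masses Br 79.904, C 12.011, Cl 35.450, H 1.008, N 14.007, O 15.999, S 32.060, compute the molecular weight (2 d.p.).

First, the molecular formula is C10H10ClNO3S (counting implicit H from valence).
  C: 10 × 12.011 = 120.110
  Cl: 1 × 35.450 = 35.450
  H: 10 × 1.008 = 10.080
  N: 1 × 14.007 = 14.007
  O: 3 × 15.999 = 47.997
  S: 1 × 32.060 = 32.060
Sum: 10×12.011 + 1×35.450 + 10×1.008 + 1×14.007 + 3×15.999 + 1×32.060 = 259.704 → 259.70 g/mol.

259.70 g/mol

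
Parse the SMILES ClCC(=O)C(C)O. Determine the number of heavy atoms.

Every atom symbol written in the SMILES (organic subset) is one heavy atom; implicit H are not written.
Heavy atoms by element → C:4, Cl:1, O:2.
Total: 7.

7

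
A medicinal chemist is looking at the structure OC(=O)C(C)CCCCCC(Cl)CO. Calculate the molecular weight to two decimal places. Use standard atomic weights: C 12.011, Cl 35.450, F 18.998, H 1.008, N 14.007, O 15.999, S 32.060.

222.71 g/mol

First, the molecular formula is C10H19ClO3 (counting implicit H from valence).
  C: 10 × 12.011 = 120.110
  Cl: 1 × 35.450 = 35.450
  H: 19 × 1.008 = 19.152
  O: 3 × 15.999 = 47.997
Sum: 10×12.011 + 1×35.450 + 19×1.008 + 3×15.999 = 222.709 → 222.71 g/mol.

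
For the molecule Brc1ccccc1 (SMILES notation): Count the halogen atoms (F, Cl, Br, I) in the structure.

Halogen atoms appear at heavy-atom position 1 (1×Br).
Halogen count: 1.

1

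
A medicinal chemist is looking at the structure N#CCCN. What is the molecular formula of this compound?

C3H6N2

Walk through each heavy atom and fill implicit hydrogens from standard valence (C 4, N 3, O 2, S 2, halogen 1):
  atom 1: N, bond orders sum to 3 (valence 3) → 0 H
  atom 2: C, bond orders sum to 4 (valence 4) → 0 H
  atom 3: C, bond orders sum to 2 (valence 4) → 2 H
  atom 4: C, bond orders sum to 2 (valence 4) → 2 H
  atom 5: N, bond orders sum to 1 (valence 3) → 2 H
Totals → C:3, H:6, N:2.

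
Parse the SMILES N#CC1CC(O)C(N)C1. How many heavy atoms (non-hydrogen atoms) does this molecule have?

Every atom symbol written in the SMILES (organic subset) is one heavy atom; implicit H are not written.
Heavy atoms by element → C:6, N:2, O:1.
Total: 9.

9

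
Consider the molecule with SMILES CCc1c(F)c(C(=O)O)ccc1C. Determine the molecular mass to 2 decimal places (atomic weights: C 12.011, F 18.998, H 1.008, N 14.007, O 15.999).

182.19 g/mol

First, the molecular formula is C10H11FO2 (counting implicit H from valence).
  C: 10 × 12.011 = 120.110
  F: 1 × 18.998 = 18.998
  H: 11 × 1.008 = 11.088
  O: 2 × 15.999 = 31.998
Sum: 10×12.011 + 1×18.998 + 11×1.008 + 2×15.999 = 182.194 → 182.19 g/mol.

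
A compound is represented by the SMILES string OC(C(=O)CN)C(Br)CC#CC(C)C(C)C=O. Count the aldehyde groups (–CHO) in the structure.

The aldehyde motif appears at heavy-atom position 16 in the SMILES.
Other groups present: 1 alkyne, 1 hydroxyl, 1 ketone, 1 primary amine.
Aldehyde count: 1.

1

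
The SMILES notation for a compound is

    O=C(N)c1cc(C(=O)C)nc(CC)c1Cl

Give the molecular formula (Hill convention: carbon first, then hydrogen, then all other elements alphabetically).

Walk through each heavy atom and fill implicit hydrogens from standard valence (C 4, N 3, O 2, S 2, halogen 1); for lowercase aromatic atoms, an aromatic c carries 1 H when it has two neighbours and 0 H with three, and aromatic n carries 0 H:
  atom 1: O, bond orders sum to 2 (valence 2) → 0 H
  atom 2: C, bond orders sum to 4 (valence 4) → 0 H
  atom 3: N, bond orders sum to 1 (valence 3) → 2 H
  atom 4: aromatic c, 3 neighbours → 0 H
  atom 5: aromatic c, 2 neighbours → 1 H
  atom 6: aromatic c, 3 neighbours → 0 H
  atom 7: C, bond orders sum to 4 (valence 4) → 0 H
  atom 8: O, bond orders sum to 2 (valence 2) → 0 H
  atom 9: C, bond orders sum to 1 (valence 4) → 3 H
  atom 10: aromatic n, 2 neighbours → 0 H
  atom 11: aromatic c, 3 neighbours → 0 H
  atom 12: C, bond orders sum to 2 (valence 4) → 2 H
  atom 13: C, bond orders sum to 1 (valence 4) → 3 H
  atom 14: aromatic c, 3 neighbours → 0 H
  atom 15: Cl (halogen, monovalent) → 0 H
Totals → C:10, H:11, Cl:1, N:2, O:2.
In Hill order: C10H11ClN2O2.

C10H11ClN2O2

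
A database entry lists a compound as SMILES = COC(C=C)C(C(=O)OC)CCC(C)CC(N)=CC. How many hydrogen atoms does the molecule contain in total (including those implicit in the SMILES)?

Walk through each heavy atom and fill implicit hydrogens from standard valence (C 4, N 3, O 2, S 2, halogen 1):
  atom 1: C, bond orders sum to 1 (valence 4) → 3 H
  atom 2: O, bond orders sum to 2 (valence 2) → 0 H
  atom 3: C, bond orders sum to 3 (valence 4) → 1 H
  atom 4: C, bond orders sum to 3 (valence 4) → 1 H
  atom 5: C, bond orders sum to 2 (valence 4) → 2 H
  atom 6: C, bond orders sum to 3 (valence 4) → 1 H
  atom 7: C, bond orders sum to 4 (valence 4) → 0 H
  atom 8: O, bond orders sum to 2 (valence 2) → 0 H
  atom 9: O, bond orders sum to 2 (valence 2) → 0 H
  atom 10: C, bond orders sum to 1 (valence 4) → 3 H
  atom 11: C, bond orders sum to 2 (valence 4) → 2 H
  atom 12: C, bond orders sum to 2 (valence 4) → 2 H
  atom 13: C, bond orders sum to 3 (valence 4) → 1 H
  atom 14: C, bond orders sum to 1 (valence 4) → 3 H
  atom 15: C, bond orders sum to 2 (valence 4) → 2 H
  atom 16: C, bond orders sum to 4 (valence 4) → 0 H
  atom 17: N, bond orders sum to 1 (valence 3) → 2 H
  atom 18: C, bond orders sum to 3 (valence 4) → 1 H
  atom 19: C, bond orders sum to 1 (valence 4) → 3 H
Total hydrogens: 27.

27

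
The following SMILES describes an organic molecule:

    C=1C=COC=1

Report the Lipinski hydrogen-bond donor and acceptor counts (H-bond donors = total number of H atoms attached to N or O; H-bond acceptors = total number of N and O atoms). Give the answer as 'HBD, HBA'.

Donors: find every N or O and count the H atoms it carries.
  atom 4 (O): bond orders sum to 2 → 0 H
Lipinski HBD = 0.
Acceptors: N atoms = 0, O atoms = 1 → HBA = 1.

0, 1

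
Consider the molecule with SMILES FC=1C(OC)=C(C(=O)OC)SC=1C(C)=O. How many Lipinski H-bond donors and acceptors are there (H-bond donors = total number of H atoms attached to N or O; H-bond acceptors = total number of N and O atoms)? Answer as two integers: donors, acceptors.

0, 4

Donors: find every N or O and count the H atoms it carries.
  atom 4 (O): bond orders sum to 2 → 0 H
  atom 8 (O): bond orders sum to 2 → 0 H
  atom 9 (O): bond orders sum to 2 → 0 H
  atom 15 (O): bond orders sum to 2 → 0 H
Lipinski HBD = 0.
Acceptors: N atoms = 0, O atoms = 4 → HBA = 4.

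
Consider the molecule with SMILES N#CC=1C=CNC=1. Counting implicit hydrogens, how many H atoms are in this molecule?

4

Walk through each heavy atom and fill implicit hydrogens from standard valence (C 4, N 3, O 2, S 2, halogen 1):
  atom 1: N, bond orders sum to 3 (valence 3) → 0 H
  atom 2: C, bond orders sum to 4 (valence 4) → 0 H
  atom 3: C, bond orders sum to 4 (valence 4) → 0 H
  atom 4: C, bond orders sum to 3 (valence 4) → 1 H
  atom 5: C, bond orders sum to 3 (valence 4) → 1 H
  atom 6: N, bond orders sum to 2 (valence 3) → 1 H
  atom 7: C, bond orders sum to 3 (valence 4) → 1 H
Total hydrogens: 4.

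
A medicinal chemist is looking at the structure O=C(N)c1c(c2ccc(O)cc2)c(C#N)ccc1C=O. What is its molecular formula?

Walk through each heavy atom and fill implicit hydrogens from standard valence (C 4, N 3, O 2, S 2, halogen 1); for lowercase aromatic atoms, an aromatic c carries 1 H when it has two neighbours and 0 H with three, and aromatic n carries 0 H:
  atom 1: O, bond orders sum to 2 (valence 2) → 0 H
  atom 2: C, bond orders sum to 4 (valence 4) → 0 H
  atom 3: N, bond orders sum to 1 (valence 3) → 2 H
  atom 4: aromatic c, 3 neighbours → 0 H
  atom 5: aromatic c, 3 neighbours → 0 H
  atom 6: aromatic c, 3 neighbours → 0 H
  atom 7: aromatic c, 2 neighbours → 1 H
  atom 8: aromatic c, 2 neighbours → 1 H
  atom 9: aromatic c, 3 neighbours → 0 H
  atom 10: O, bond orders sum to 1 (valence 2) → 1 H
  atom 11: aromatic c, 2 neighbours → 1 H
  atom 12: aromatic c, 2 neighbours → 1 H
  atom 13: aromatic c, 3 neighbours → 0 H
  atom 14: C, bond orders sum to 4 (valence 4) → 0 H
  atom 15: N, bond orders sum to 3 (valence 3) → 0 H
  atom 16: aromatic c, 2 neighbours → 1 H
  atom 17: aromatic c, 2 neighbours → 1 H
  atom 18: aromatic c, 3 neighbours → 0 H
  atom 19: C, bond orders sum to 3 (valence 4) → 1 H
  atom 20: O, bond orders sum to 2 (valence 2) → 0 H
Totals → C:15, H:10, N:2, O:3.
In Hill order: C15H10N2O3.

C15H10N2O3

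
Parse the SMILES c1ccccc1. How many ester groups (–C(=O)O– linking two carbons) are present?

Scan the SMILES for the ester motif — none present.

0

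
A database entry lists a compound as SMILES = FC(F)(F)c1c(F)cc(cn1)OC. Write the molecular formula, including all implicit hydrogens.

C7H5F4NO

Walk through each heavy atom and fill implicit hydrogens from standard valence (C 4, N 3, O 2, S 2, halogen 1); for lowercase aromatic atoms, an aromatic c carries 1 H when it has two neighbours and 0 H with three, and aromatic n carries 0 H:
  atom 1: F (halogen, monovalent) → 0 H
  atom 2: C, bond orders sum to 4 (valence 4) → 0 H
  atom 3: F (halogen, monovalent) → 0 H
  atom 4: F (halogen, monovalent) → 0 H
  atom 5: aromatic c, 3 neighbours → 0 H
  atom 6: aromatic c, 3 neighbours → 0 H
  atom 7: F (halogen, monovalent) → 0 H
  atom 8: aromatic c, 2 neighbours → 1 H
  atom 9: aromatic c, 3 neighbours → 0 H
  atom 10: aromatic c, 2 neighbours → 1 H
  atom 11: aromatic n, 2 neighbours → 0 H
  atom 12: O, bond orders sum to 2 (valence 2) → 0 H
  atom 13: C, bond orders sum to 1 (valence 4) → 3 H
Totals → C:7, H:5, F:4, N:1, O:1.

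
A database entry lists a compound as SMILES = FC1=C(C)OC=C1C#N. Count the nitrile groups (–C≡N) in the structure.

The nitrile motif appears at heavy-atom position 8 in the SMILES.
Nitrile count: 1.

1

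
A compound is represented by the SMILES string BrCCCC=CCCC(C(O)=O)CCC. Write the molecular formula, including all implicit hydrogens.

C12H21BrO2

Walk through each heavy atom and fill implicit hydrogens from standard valence (C 4, N 3, O 2, S 2, halogen 1):
  atom 1: Br (halogen, monovalent) → 0 H
  atom 2: C, bond orders sum to 2 (valence 4) → 2 H
  atom 3: C, bond orders sum to 2 (valence 4) → 2 H
  atom 4: C, bond orders sum to 2 (valence 4) → 2 H
  atom 5: C, bond orders sum to 3 (valence 4) → 1 H
  atom 6: C, bond orders sum to 3 (valence 4) → 1 H
  atom 7: C, bond orders sum to 2 (valence 4) → 2 H
  atom 8: C, bond orders sum to 2 (valence 4) → 2 H
  atom 9: C, bond orders sum to 3 (valence 4) → 1 H
  atom 10: C, bond orders sum to 4 (valence 4) → 0 H
  atom 11: O, bond orders sum to 1 (valence 2) → 1 H
  atom 12: O, bond orders sum to 2 (valence 2) → 0 H
  atom 13: C, bond orders sum to 2 (valence 4) → 2 H
  atom 14: C, bond orders sum to 2 (valence 4) → 2 H
  atom 15: C, bond orders sum to 1 (valence 4) → 3 H
Totals → C:12, H:21, Br:1, O:2.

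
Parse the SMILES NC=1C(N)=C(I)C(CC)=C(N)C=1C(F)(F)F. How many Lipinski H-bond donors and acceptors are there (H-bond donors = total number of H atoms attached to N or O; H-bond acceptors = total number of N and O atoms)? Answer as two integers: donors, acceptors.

Donors: find every N or O and count the H atoms it carries.
  atom 1 (N): bond orders sum to 1 → 2 H
  atom 4 (N): bond orders sum to 1 → 2 H
  atom 11 (N): bond orders sum to 1 → 2 H
Lipinski HBD = 6.
Acceptors: N atoms = 3, O atoms = 0 → HBA = 3.

6, 3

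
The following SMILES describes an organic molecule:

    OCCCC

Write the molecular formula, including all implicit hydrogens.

Walk through each heavy atom and fill implicit hydrogens from standard valence (C 4, N 3, O 2, S 2, halogen 1):
  atom 1: O, bond orders sum to 1 (valence 2) → 1 H
  atom 2: C, bond orders sum to 2 (valence 4) → 2 H
  atom 3: C, bond orders sum to 2 (valence 4) → 2 H
  atom 4: C, bond orders sum to 2 (valence 4) → 2 H
  atom 5: C, bond orders sum to 1 (valence 4) → 3 H
Totals → C:4, H:10, O:1.

C4H10O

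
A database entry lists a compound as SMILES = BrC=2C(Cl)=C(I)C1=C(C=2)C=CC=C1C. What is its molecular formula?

Walk through each heavy atom and fill implicit hydrogens from standard valence (C 4, N 3, O 2, S 2, halogen 1):
  atom 1: Br (halogen, monovalent) → 0 H
  atom 2: C, bond orders sum to 4 (valence 4) → 0 H
  atom 3: C, bond orders sum to 4 (valence 4) → 0 H
  atom 4: Cl (halogen, monovalent) → 0 H
  atom 5: C, bond orders sum to 4 (valence 4) → 0 H
  atom 6: I (halogen, monovalent) → 0 H
  atom 7: C, bond orders sum to 4 (valence 4) → 0 H
  atom 8: C, bond orders sum to 4 (valence 4) → 0 H
  atom 9: C, bond orders sum to 3 (valence 4) → 1 H
  atom 10: C, bond orders sum to 3 (valence 4) → 1 H
  atom 11: C, bond orders sum to 3 (valence 4) → 1 H
  atom 12: C, bond orders sum to 3 (valence 4) → 1 H
  atom 13: C, bond orders sum to 4 (valence 4) → 0 H
  atom 14: C, bond orders sum to 1 (valence 4) → 3 H
Totals → C:11, H:7, Br:1, Cl:1, I:1.

C11H7BrClI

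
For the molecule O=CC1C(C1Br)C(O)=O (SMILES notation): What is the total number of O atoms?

3

Scan the SMILES for O atoms (remember two-letter symbols like Cl and Br are single atoms).
Oxygen count: 3.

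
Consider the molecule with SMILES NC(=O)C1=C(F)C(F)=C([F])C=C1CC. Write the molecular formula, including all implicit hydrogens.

Walk through each heavy atom and fill implicit hydrogens from standard valence (C 4, N 3, O 2, S 2, halogen 1):
  atom 1: N, bond orders sum to 1 (valence 3) → 2 H
  atom 2: C, bond orders sum to 4 (valence 4) → 0 H
  atom 3: O, bond orders sum to 2 (valence 2) → 0 H
  atom 4: C, bond orders sum to 4 (valence 4) → 0 H
  atom 5: C, bond orders sum to 4 (valence 4) → 0 H
  atom 6: F (halogen, monovalent) → 0 H
  atom 7: C, bond orders sum to 4 (valence 4) → 0 H
  atom 8: F (halogen, monovalent) → 0 H
  atom 9: C, bond orders sum to 4 (valence 4) → 0 H
  atom 10: F with explicit H count 0
  atom 11: C, bond orders sum to 3 (valence 4) → 1 H
  atom 12: C, bond orders sum to 4 (valence 4) → 0 H
  atom 13: C, bond orders sum to 2 (valence 4) → 2 H
  atom 14: C, bond orders sum to 1 (valence 4) → 3 H
Totals → C:9, H:8, F:3, N:1, O:1.

C9H8F3NO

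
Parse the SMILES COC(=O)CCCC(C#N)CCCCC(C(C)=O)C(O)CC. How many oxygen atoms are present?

Scan the SMILES for O atoms (remember two-letter symbols like Cl and Br are single atoms).
Oxygen count: 4.

4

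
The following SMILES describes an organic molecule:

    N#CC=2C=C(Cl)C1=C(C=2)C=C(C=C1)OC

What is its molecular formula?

Walk through each heavy atom and fill implicit hydrogens from standard valence (C 4, N 3, O 2, S 2, halogen 1):
  atom 1: N, bond orders sum to 3 (valence 3) → 0 H
  atom 2: C, bond orders sum to 4 (valence 4) → 0 H
  atom 3: C, bond orders sum to 4 (valence 4) → 0 H
  atom 4: C, bond orders sum to 3 (valence 4) → 1 H
  atom 5: C, bond orders sum to 4 (valence 4) → 0 H
  atom 6: Cl (halogen, monovalent) → 0 H
  atom 7: C, bond orders sum to 4 (valence 4) → 0 H
  atom 8: C, bond orders sum to 4 (valence 4) → 0 H
  atom 9: C, bond orders sum to 3 (valence 4) → 1 H
  atom 10: C, bond orders sum to 3 (valence 4) → 1 H
  atom 11: C, bond orders sum to 4 (valence 4) → 0 H
  atom 12: C, bond orders sum to 3 (valence 4) → 1 H
  atom 13: C, bond orders sum to 3 (valence 4) → 1 H
  atom 14: O, bond orders sum to 2 (valence 2) → 0 H
  atom 15: C, bond orders sum to 1 (valence 4) → 3 H
Totals → C:12, H:8, Cl:1, N:1, O:1.

C12H8ClNO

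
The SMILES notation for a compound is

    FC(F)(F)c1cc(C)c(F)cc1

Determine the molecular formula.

C8H6F4

Walk through each heavy atom and fill implicit hydrogens from standard valence (C 4, N 3, O 2, S 2, halogen 1); for lowercase aromatic atoms, an aromatic c carries 1 H when it has two neighbours and 0 H with three, and aromatic n carries 0 H:
  atom 1: F (halogen, monovalent) → 0 H
  atom 2: C, bond orders sum to 4 (valence 4) → 0 H
  atom 3: F (halogen, monovalent) → 0 H
  atom 4: F (halogen, monovalent) → 0 H
  atom 5: aromatic c, 3 neighbours → 0 H
  atom 6: aromatic c, 2 neighbours → 1 H
  atom 7: aromatic c, 3 neighbours → 0 H
  atom 8: C, bond orders sum to 1 (valence 4) → 3 H
  atom 9: aromatic c, 3 neighbours → 0 H
  atom 10: F (halogen, monovalent) → 0 H
  atom 11: aromatic c, 2 neighbours → 1 H
  atom 12: aromatic c, 2 neighbours → 1 H
Totals → C:8, H:6, F:4.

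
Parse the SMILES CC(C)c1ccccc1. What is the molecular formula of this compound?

C9H12

Walk through each heavy atom and fill implicit hydrogens from standard valence (C 4, N 3, O 2, S 2, halogen 1); for lowercase aromatic atoms, an aromatic c carries 1 H when it has two neighbours and 0 H with three, and aromatic n carries 0 H:
  atom 1: C, bond orders sum to 1 (valence 4) → 3 H
  atom 2: C, bond orders sum to 3 (valence 4) → 1 H
  atom 3: C, bond orders sum to 1 (valence 4) → 3 H
  atom 4: aromatic c, 3 neighbours → 0 H
  atom 5: aromatic c, 2 neighbours → 1 H
  atom 6: aromatic c, 2 neighbours → 1 H
  atom 7: aromatic c, 2 neighbours → 1 H
  atom 8: aromatic c, 2 neighbours → 1 H
  atom 9: aromatic c, 2 neighbours → 1 H
Totals → C:9, H:12.
In Hill order: C9H12.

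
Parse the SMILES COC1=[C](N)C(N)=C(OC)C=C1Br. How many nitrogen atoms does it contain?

Scan the SMILES for N atoms (remember two-letter symbols like Cl and Br are single atoms).
Nitrogen count: 2.

2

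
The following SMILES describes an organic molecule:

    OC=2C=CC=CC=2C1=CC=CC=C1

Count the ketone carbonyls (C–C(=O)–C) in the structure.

0

Scan the SMILES for the ketone motif — none present.
Groups that are present: 1 hydroxyl.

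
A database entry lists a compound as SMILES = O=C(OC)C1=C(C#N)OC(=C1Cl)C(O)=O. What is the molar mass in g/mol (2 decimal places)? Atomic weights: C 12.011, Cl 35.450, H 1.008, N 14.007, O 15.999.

First, the molecular formula is C8H4ClNO5 (counting implicit H from valence).
  C: 8 × 12.011 = 96.088
  Cl: 1 × 35.450 = 35.450
  H: 4 × 1.008 = 4.032
  N: 1 × 14.007 = 14.007
  O: 5 × 15.999 = 79.995
Sum: 8×12.011 + 1×35.450 + 4×1.008 + 1×14.007 + 5×15.999 = 229.572 → 229.57 g/mol.

229.57 g/mol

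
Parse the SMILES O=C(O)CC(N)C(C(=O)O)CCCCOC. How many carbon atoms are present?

Count every carbon token in the SMILES (each C, including those in ring-closure positions and inside branches).
Carbon count: 10.

10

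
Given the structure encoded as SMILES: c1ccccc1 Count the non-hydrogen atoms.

Every atom symbol written in the SMILES (organic subset) is one heavy atom; implicit H are not written.
Heavy atoms by element → C:6.
Total: 6.

6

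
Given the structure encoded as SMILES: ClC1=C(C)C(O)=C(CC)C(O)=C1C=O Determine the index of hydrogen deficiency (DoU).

5

Molecular formula: C10H11ClO3.
DoU = (2C + 2 + N − H − X) / 2, where X is the halogen count and O/S are ignored.
    = (2·10 + 2 + 0 − 11 − 1) / 2 = 10 / 2 = 5.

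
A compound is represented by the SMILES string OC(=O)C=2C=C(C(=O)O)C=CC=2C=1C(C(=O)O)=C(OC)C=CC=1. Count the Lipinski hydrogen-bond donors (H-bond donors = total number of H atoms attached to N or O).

Donors: find every N or O and count the H atoms it carries.
  atom 1 (O): bond orders sum to 1 → 1 H
  atom 3 (O): bond orders sum to 2 → 0 H
  atom 8 (O): bond orders sum to 2 → 0 H
  atom 9 (O): bond orders sum to 1 → 1 H
  atom 16 (O): bond orders sum to 2 → 0 H
  atom 17 (O): bond orders sum to 1 → 1 H
  atom 19 (O): bond orders sum to 2 → 0 H
Lipinski HBD = 3.

3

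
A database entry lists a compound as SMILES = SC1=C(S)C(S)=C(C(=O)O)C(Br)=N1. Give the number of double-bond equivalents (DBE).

Degree of unsaturation = (number of rings) + (number of π bonds).
Ring closures in the SMILES: 1.
π bonds: 4 double bonds (each 1 DoU) → 4 DoU from unsaturation.
Total DoU = 1 + 4 = 5.

5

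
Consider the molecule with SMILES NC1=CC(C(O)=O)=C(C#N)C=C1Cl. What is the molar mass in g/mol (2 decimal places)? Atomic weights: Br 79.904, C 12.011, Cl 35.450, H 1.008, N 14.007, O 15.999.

196.59 g/mol

First, the molecular formula is C8H5ClN2O2 (counting implicit H from valence).
  C: 8 × 12.011 = 96.088
  Cl: 1 × 35.450 = 35.450
  H: 5 × 1.008 = 5.040
  N: 2 × 14.007 = 28.014
  O: 2 × 15.999 = 31.998
Sum: 8×12.011 + 1×35.450 + 5×1.008 + 2×14.007 + 2×15.999 = 196.590 → 196.59 g/mol.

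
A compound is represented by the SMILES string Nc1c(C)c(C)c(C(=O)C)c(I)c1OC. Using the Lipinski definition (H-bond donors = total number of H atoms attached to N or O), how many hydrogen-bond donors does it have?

Donors: find every N or O and count the H atoms it carries.
  atom 1 (N): bond orders sum to 1 → 2 H
  atom 9 (O): bond orders sum to 2 → 0 H
  atom 14 (O): bond orders sum to 2 → 0 H
Lipinski HBD = 2.

2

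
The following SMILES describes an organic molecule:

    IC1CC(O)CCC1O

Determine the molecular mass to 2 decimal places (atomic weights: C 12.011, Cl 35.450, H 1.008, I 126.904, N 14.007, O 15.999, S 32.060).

242.06 g/mol

First, the molecular formula is C6H11IO2 (counting implicit H from valence).
  C: 6 × 12.011 = 72.066
  H: 11 × 1.008 = 11.088
  I: 1 × 126.904 = 126.904
  O: 2 × 15.999 = 31.998
Sum: 6×12.011 + 11×1.008 + 1×126.904 + 2×15.999 = 242.056 → 242.06 g/mol.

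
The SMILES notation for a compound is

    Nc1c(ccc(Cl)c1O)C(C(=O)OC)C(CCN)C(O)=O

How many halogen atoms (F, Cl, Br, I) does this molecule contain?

1

Halogen atoms appear at heavy-atom position 7 (1×Cl).
Other groups present: 1 carboxylic acid, 1 ester, 1 hydroxyl, 2 primary amine.
Halogen count: 1.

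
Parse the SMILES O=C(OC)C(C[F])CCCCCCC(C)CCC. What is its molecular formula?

C15H29FO2

Walk through each heavy atom and fill implicit hydrogens from standard valence (C 4, N 3, O 2, S 2, halogen 1):
  atom 1: O, bond orders sum to 2 (valence 2) → 0 H
  atom 2: C, bond orders sum to 4 (valence 4) → 0 H
  atom 3: O, bond orders sum to 2 (valence 2) → 0 H
  atom 4: C, bond orders sum to 1 (valence 4) → 3 H
  atom 5: C, bond orders sum to 3 (valence 4) → 1 H
  atom 6: C, bond orders sum to 2 (valence 4) → 2 H
  atom 7: F with explicit H count 0
  atom 8: C, bond orders sum to 2 (valence 4) → 2 H
  atom 9: C, bond orders sum to 2 (valence 4) → 2 H
  atom 10: C, bond orders sum to 2 (valence 4) → 2 H
  atom 11: C, bond orders sum to 2 (valence 4) → 2 H
  atom 12: C, bond orders sum to 2 (valence 4) → 2 H
  atom 13: C, bond orders sum to 2 (valence 4) → 2 H
  atom 14: C, bond orders sum to 3 (valence 4) → 1 H
  atom 15: C, bond orders sum to 1 (valence 4) → 3 H
  atom 16: C, bond orders sum to 2 (valence 4) → 2 H
  atom 17: C, bond orders sum to 2 (valence 4) → 2 H
  atom 18: C, bond orders sum to 1 (valence 4) → 3 H
Totals → C:15, H:29, F:1, O:2.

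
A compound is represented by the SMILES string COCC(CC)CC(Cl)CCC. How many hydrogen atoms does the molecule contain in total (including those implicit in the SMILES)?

Walk through each heavy atom and fill implicit hydrogens from standard valence (C 4, N 3, O 2, S 2, halogen 1):
  atom 1: C, bond orders sum to 1 (valence 4) → 3 H
  atom 2: O, bond orders sum to 2 (valence 2) → 0 H
  atom 3: C, bond orders sum to 2 (valence 4) → 2 H
  atom 4: C, bond orders sum to 3 (valence 4) → 1 H
  atom 5: C, bond orders sum to 2 (valence 4) → 2 H
  atom 6: C, bond orders sum to 1 (valence 4) → 3 H
  atom 7: C, bond orders sum to 2 (valence 4) → 2 H
  atom 8: C, bond orders sum to 3 (valence 4) → 1 H
  atom 9: Cl (halogen, monovalent) → 0 H
  atom 10: C, bond orders sum to 2 (valence 4) → 2 H
  atom 11: C, bond orders sum to 2 (valence 4) → 2 H
  atom 12: C, bond orders sum to 1 (valence 4) → 3 H
Total hydrogens: 21.

21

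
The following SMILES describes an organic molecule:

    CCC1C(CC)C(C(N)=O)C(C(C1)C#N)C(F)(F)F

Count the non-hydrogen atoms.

19

Every atom symbol written in the SMILES (organic subset) is one heavy atom; implicit H are not written.
Heavy atoms by element → C:13, F:3, N:2, O:1.
Total: 19.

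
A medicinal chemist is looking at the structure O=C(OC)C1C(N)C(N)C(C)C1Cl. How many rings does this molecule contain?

1

In SMILES, each pair of matching ring-closure digits denotes one ring-closing bond; the number of such bonds equals the number of independent rings.
Ring-closure bonds here: 1.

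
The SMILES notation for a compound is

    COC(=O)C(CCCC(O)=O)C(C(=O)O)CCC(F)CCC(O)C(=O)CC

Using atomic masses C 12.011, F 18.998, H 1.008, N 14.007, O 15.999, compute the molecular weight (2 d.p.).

First, the molecular formula is C18H29FO8 (counting implicit H from valence).
  C: 18 × 12.011 = 216.198
  F: 1 × 18.998 = 18.998
  H: 29 × 1.008 = 29.232
  O: 8 × 15.999 = 127.992
Sum: 18×12.011 + 1×18.998 + 29×1.008 + 8×15.999 = 392.420 → 392.42 g/mol.

392.42 g/mol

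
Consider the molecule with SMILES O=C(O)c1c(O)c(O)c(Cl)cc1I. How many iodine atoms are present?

1

Scan the SMILES for I atoms (remember two-letter symbols like Cl and Br are single atoms).
Iodine count: 1.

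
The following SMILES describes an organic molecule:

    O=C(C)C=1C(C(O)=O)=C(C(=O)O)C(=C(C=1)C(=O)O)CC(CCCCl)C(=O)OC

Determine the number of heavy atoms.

Every atom symbol written in the SMILES (organic subset) is one heavy atom; implicit H are not written.
Heavy atoms by element → C:18, Cl:1, O:9.
Total: 28.

28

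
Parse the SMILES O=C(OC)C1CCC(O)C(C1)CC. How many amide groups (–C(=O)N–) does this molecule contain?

Scan the SMILES for the amide motif — none present.
Groups that are present: 1 ester, 1 hydroxyl.

0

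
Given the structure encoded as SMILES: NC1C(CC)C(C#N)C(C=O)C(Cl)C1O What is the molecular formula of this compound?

C10H15ClN2O2

Walk through each heavy atom and fill implicit hydrogens from standard valence (C 4, N 3, O 2, S 2, halogen 1):
  atom 1: N, bond orders sum to 1 (valence 3) → 2 H
  atom 2: C, bond orders sum to 3 (valence 4) → 1 H
  atom 3: C, bond orders sum to 3 (valence 4) → 1 H
  atom 4: C, bond orders sum to 2 (valence 4) → 2 H
  atom 5: C, bond orders sum to 1 (valence 4) → 3 H
  atom 6: C, bond orders sum to 3 (valence 4) → 1 H
  atom 7: C, bond orders sum to 4 (valence 4) → 0 H
  atom 8: N, bond orders sum to 3 (valence 3) → 0 H
  atom 9: C, bond orders sum to 3 (valence 4) → 1 H
  atom 10: C, bond orders sum to 3 (valence 4) → 1 H
  atom 11: O, bond orders sum to 2 (valence 2) → 0 H
  atom 12: C, bond orders sum to 3 (valence 4) → 1 H
  atom 13: Cl (halogen, monovalent) → 0 H
  atom 14: C, bond orders sum to 3 (valence 4) → 1 H
  atom 15: O, bond orders sum to 1 (valence 2) → 1 H
Totals → C:10, H:15, Cl:1, N:2, O:2.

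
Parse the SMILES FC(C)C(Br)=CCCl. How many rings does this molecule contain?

In SMILES, each pair of matching ring-closure digits denotes one ring-closing bond; the number of such bonds equals the number of independent rings.
Ring-closure bonds here: 0.

0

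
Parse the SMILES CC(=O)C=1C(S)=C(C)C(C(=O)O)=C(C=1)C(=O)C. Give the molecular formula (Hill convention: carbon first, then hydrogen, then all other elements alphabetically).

C12H12O4S

Walk through each heavy atom and fill implicit hydrogens from standard valence (C 4, N 3, O 2, S 2, halogen 1):
  atom 1: C, bond orders sum to 1 (valence 4) → 3 H
  atom 2: C, bond orders sum to 4 (valence 4) → 0 H
  atom 3: O, bond orders sum to 2 (valence 2) → 0 H
  atom 4: C, bond orders sum to 4 (valence 4) → 0 H
  atom 5: C, bond orders sum to 4 (valence 4) → 0 H
  atom 6: S, bond orders sum to 1 (valence 2) → 1 H
  atom 7: C, bond orders sum to 4 (valence 4) → 0 H
  atom 8: C, bond orders sum to 1 (valence 4) → 3 H
  atom 9: C, bond orders sum to 4 (valence 4) → 0 H
  atom 10: C, bond orders sum to 4 (valence 4) → 0 H
  atom 11: O, bond orders sum to 2 (valence 2) → 0 H
  atom 12: O, bond orders sum to 1 (valence 2) → 1 H
  atom 13: C, bond orders sum to 4 (valence 4) → 0 H
  atom 14: C, bond orders sum to 3 (valence 4) → 1 H
  atom 15: C, bond orders sum to 4 (valence 4) → 0 H
  atom 16: O, bond orders sum to 2 (valence 2) → 0 H
  atom 17: C, bond orders sum to 1 (valence 4) → 3 H
Totals → C:12, H:12, O:4, S:1.
In Hill order: C12H12O4S.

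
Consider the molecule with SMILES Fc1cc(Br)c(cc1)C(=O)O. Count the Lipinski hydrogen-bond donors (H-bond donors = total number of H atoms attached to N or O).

1

Donors: find every N or O and count the H atoms it carries.
  atom 10 (O): bond orders sum to 2 → 0 H
  atom 11 (O): bond orders sum to 1 → 1 H
Lipinski HBD = 1.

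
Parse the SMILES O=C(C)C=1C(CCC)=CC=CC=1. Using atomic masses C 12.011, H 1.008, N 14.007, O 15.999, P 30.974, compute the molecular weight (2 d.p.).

162.23 g/mol

First, the molecular formula is C11H14O (counting implicit H from valence).
  C: 11 × 12.011 = 132.121
  H: 14 × 1.008 = 14.112
  O: 1 × 15.999 = 15.999
Sum: 11×12.011 + 14×1.008 + 1×15.999 = 162.232 → 162.23 g/mol.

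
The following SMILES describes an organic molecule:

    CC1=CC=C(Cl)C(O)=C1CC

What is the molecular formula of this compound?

Walk through each heavy atom and fill implicit hydrogens from standard valence (C 4, N 3, O 2, S 2, halogen 1):
  atom 1: C, bond orders sum to 1 (valence 4) → 3 H
  atom 2: C, bond orders sum to 4 (valence 4) → 0 H
  atom 3: C, bond orders sum to 3 (valence 4) → 1 H
  atom 4: C, bond orders sum to 3 (valence 4) → 1 H
  atom 5: C, bond orders sum to 4 (valence 4) → 0 H
  atom 6: Cl (halogen, monovalent) → 0 H
  atom 7: C, bond orders sum to 4 (valence 4) → 0 H
  atom 8: O, bond orders sum to 1 (valence 2) → 1 H
  atom 9: C, bond orders sum to 4 (valence 4) → 0 H
  atom 10: C, bond orders sum to 2 (valence 4) → 2 H
  atom 11: C, bond orders sum to 1 (valence 4) → 3 H
Totals → C:9, H:11, Cl:1, O:1.
In Hill order: C9H11ClO.

C9H11ClO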